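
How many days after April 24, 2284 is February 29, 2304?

7249

From April 24, 2284 to April 24, 2303: 19 years, of which 3 contain a Feb 29 — 16×365 + 3×366 = 6938 days.
(2300 is not a leap year (divisible by 100 but not 400).)
April 2303: 30 − 24 = 6 days remain.
Then 9 full months totalling 276 days.
February 1–29, 2304: 29 days (2304 is a leap year).
Residual: 311 days.
Total: 7249 days.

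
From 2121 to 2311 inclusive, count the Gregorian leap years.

45

Years divisible by 4: 2124, 2128, …, 2308 — 47 in all.
Of these, 2200, 2300 are divisible by 100 but not 400, so not leap.
Leap years: 47 − 2 = 45.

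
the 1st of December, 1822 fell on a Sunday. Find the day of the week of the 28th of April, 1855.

Saturday

From December 1, 1822 to December 1, 1854: 32 years, of which 8 contain a Feb 29 — 24×365 + 8×366 = 11688 days.
December 1854: 31 − 1 = 30 days remain.
Then January (31), February 1855 (28), March (31): 31 + 28 + 31 = 90 days.
April 1–28, 1855: 28 days.
Residual: 148 days.
Total: 11836 days.
11836 mod 7 = 6, so 6 days after Sunday is Saturday.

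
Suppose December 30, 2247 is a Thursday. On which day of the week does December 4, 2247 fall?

Count forward from the earlier date (December 4, 2247) to the later (December 30, 2247):
Within December 2247: 30 − 4 = 26 days.
26 mod 7 = 5, so 5 days before Thursday is Saturday.

Saturday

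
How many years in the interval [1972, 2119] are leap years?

Years divisible by 4: 1972, 1976, …, 2116 — 37 in all.
Of these, 2100 is divisible by 100 but not 400, so not leap.
2000 is divisible by 400, so still leap.
Leap years: 37 − 1 = 36.

36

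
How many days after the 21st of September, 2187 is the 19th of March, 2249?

Day-of-year of September 21, 2187: 264.
Day-of-year of March 19, 2249: 78.
2187 has 365 days, so 365 − 264 = 101 days remain in 2187.
Full years 2188–2248: 46 common + 15 leap = 46×365 + 15×366 = 22280 days.
Total: 101 + 22280 + 78 = 22459 days.

22459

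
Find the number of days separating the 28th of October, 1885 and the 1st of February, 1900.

5209

From October 28, 1885 to October 28, 1899: 14 years, of which 3 contain a Feb 29 — 11×365 + 3×366 = 5113 days.
October 1899: 31 − 28 = 3 days remain.
Then November (30), December (31), January (31): 30 + 31 + 31 = 92 days.
February 1, 1900: 1 day (1900 is not a leap year (divisible by 100 but not 400)).
Residual: 96 days.
Total: 5209 days.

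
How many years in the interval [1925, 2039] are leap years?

Years divisible by 4: 1928, 1932, …, 2036 — 28 in all.
2000 is divisible by 400, so still leap.
No century exceptions apply. Count: 28.

28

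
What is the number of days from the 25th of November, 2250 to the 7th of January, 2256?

1869

Day-of-year of November 25, 2250: 329.
Day-of-year of January 7, 2256: 7.
2250 has 365 days, so 365 − 329 = 36 days remain in 2250.
Full years: 2251: 365; 2252: 366; 2253: 365; 2254: 365; 2255: 365. Sum = 1826.
Total: 36 + 1826 + 7 = 1869 days.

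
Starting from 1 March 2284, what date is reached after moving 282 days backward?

24 May 2283

Count 282 days before March 1, 2284:
May 2283: 31 − 24 = 7 days remain.
Then 9 full months totalling 274 days.
March 1, 2284: 1 day.
Total: 7 + 274 + 1 = 282 days.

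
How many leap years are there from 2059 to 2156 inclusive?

24

Years divisible by 4: 2060, 2064, …, 2156 — 25 in all.
Of these, 2100 is divisible by 100 but not 400, so not leap.
Leap years: 25 − 1 = 24.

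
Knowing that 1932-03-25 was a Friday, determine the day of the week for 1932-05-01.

Sunday

March 1932: 31 − 25 = 6 days remain.
Then April (30): 30 days.
May 1, 1932: 1 day.
Total: 6 + 30 + 1 = 37 days.
37 mod 7 = 2, so 2 days after Friday is Sunday.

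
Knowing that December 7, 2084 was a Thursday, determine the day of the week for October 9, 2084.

Monday

Count forward from the earlier date (October 9, 2084) to the later (December 7, 2084):
October 2084: 31 − 9 = 22 days remain.
Then November (30): 30 days.
December 1–7, 2084: 7 days.
Total: 22 + 30 + 7 = 59 days.
59 mod 7 = 3, so 3 days before Thursday is Monday.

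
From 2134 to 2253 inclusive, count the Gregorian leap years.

Years divisible by 4: 2136, 2140, …, 2252 — 30 in all.
Of these, 2200 is divisible by 100 but not 400, so not leap.
Leap years: 30 − 1 = 29.

29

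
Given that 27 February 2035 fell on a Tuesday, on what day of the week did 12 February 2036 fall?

February 2035: 28 − 27 = 1 day remains (2035 is not a leap year, so February has 28 days).
Then 11 full months totalling 337 days.
February 1–12, 2036: 12 days (2036 is a leap year).
Residual: 350 days.
Total: 350 days.
350 is a multiple of 7, so 12 February 2036 falls on the same weekday: Tuesday.

Tuesday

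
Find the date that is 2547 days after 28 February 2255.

18 February 2262

Count 2547 days after February 28, 2255:
Day-of-year of February 28, 2255: 59.
Day-of-year of February 18, 2262: 49.
2255 has 365 days, so 365 − 59 = 306 days remain in 2255.
Full years: 2256: 366; 2257: 365; 2258: 365; 2259: 365; 2260: 366; 2261: 365. Sum = 2192.
Total: 306 + 2192 + 49 = 2547 days.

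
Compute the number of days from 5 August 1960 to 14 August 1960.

9

Within August 1960: 14 − 5 = 9 days.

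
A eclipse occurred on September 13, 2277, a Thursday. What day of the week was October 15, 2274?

Count forward from the earlier date (October 15, 2274) to the later (September 13, 2277):
Day-of-year of October 15, 2274: 288.
Day-of-year of September 13, 2277: 256.
2274 has 365 days, so 365 − 288 = 77 days remain in 2274.
Full years: 2275: 365; 2276: 366. Sum = 731.
Total: 77 + 731 + 256 = 1064 days.
1064 is a multiple of 7, so October 15, 2274 falls on the same weekday: Thursday.

Thursday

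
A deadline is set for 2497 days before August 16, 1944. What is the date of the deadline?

October 15, 1937

Count 2497 days before August 16, 1944:
October 15, 1937 → October 15, 1938: 365 days.
October 15, 1938 → October 15, 1939: 365 days.
October 15, 1939 → October 15, 1940: 366 days (1940 is a leap year).
October 15, 1940 → October 15, 1941: 365 days.
October 15, 1941 → October 15, 1942: 365 days.
October 15, 1942 → October 15, 1943: 365 days.
October 1943: 31 − 15 = 16 days remain.
Then 9 full months totalling 274 days.
August 1–16, 1944: 16 days.
Residual: 306 days.
Total: 2497 days.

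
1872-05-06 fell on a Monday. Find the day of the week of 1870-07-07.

Count forward from the earlier date (July 7, 1870) to the later (May 6, 1872):
July 1870: 31 − 7 = 24 days remain.
Then 21 full months totalling 639 days.
May 1–6, 1872: 6 days.
Total: 24 + 639 + 6 = 669 days.
669 mod 7 = 4, so 4 days before Monday is Thursday.

Thursday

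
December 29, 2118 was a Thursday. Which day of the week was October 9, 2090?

Monday

Count forward from the earlier date (October 9, 2090) to the later (December 29, 2118):
From October 9, 2090 to October 9, 2118: 28 years, of which 6 contain a Feb 29 — 22×365 + 6×366 = 10226 days.
(2100 is not a leap year (divisible by 100 but not 400).)
October 2118: 31 − 9 = 22 days remain.
Then November (30): 30 days.
December 1–29, 2118: 29 days.
Residual: 81 days.
Total: 10307 days.
10307 mod 7 = 3, so 3 days before Thursday is Monday.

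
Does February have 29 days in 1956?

Yes

1956 is a leap year.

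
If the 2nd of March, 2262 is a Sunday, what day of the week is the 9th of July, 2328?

Day-of-year of March 2, 2262: 61.
Day-of-year of July 9, 2328: 191.
2262 has 365 days, so 365 − 61 = 304 days remain in 2262.
Full years 2263–2327: 50 common + 15 leap = 50×365 + 15×366 = 23740 days.
Total: 304 + 23740 + 191 = 24235 days.
24235 mod 7 = 1, so 1 day after Sunday is Monday.

Monday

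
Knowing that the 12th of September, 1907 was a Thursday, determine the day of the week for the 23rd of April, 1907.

Count forward from the earlier date (April 23, 1907) to the later (September 12, 1907):
April 1907: 30 − 23 = 7 days remain.
Then May (31), June (30), July (31), August (31): 31 + 30 + 31 + 31 = 123 days.
September 1–12, 1907: 12 days.
Total: 7 + 123 + 12 = 142 days.
142 mod 7 = 2, so 2 days before Thursday is Tuesday.

Tuesday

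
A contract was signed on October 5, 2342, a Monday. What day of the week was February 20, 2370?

Friday

From October 5, 2342 to October 5, 2369: 27 years, of which 7 contain a Feb 29 — 20×365 + 7×366 = 9862 days.
October 2369: 31 − 5 = 26 days remain.
Then November (30), December (31), January (31): 30 + 31 + 31 = 92 days.
February 1–20, 2370: 20 days (2370 is not a leap year).
Residual: 138 days.
Total: 10000 days.
10000 mod 7 = 4, so 4 days after Monday is Friday.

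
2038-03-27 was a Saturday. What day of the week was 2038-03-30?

Tuesday

Within March 2038: 30 − 27 = 3 days.
3 mod 7 = 3, so 3 days after Saturday is Tuesday.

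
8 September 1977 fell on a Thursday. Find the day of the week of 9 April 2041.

Tuesday

Day-of-year of September 8, 1977: 251.
Day-of-year of April 9, 2041: 99.
1977 has 365 days, so 365 − 251 = 114 days remain in 1977.
Full years 1978–2040: 47 common + 16 leap = 47×365 + 16×366 = 23011 days.
Total: 114 + 23011 + 99 = 23224 days.
23224 mod 7 = 5, so 5 days after Thursday is Tuesday.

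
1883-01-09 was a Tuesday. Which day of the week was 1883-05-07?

Monday

January 1883: 31 − 9 = 22 days remain.
Then February 1883 (28), March (31), April (30): 28 + 31 + 30 = 89 days.
May 1–7, 1883: 7 days.
Total: 22 + 89 + 7 = 118 days.
118 mod 7 = 6, so 6 days after Tuesday is Monday.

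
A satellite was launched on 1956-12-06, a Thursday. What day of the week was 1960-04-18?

Monday

Day-of-year of December 6, 1956: 341.
Day-of-year of April 18, 1960: 109.
1956 has 366 days, so 366 − 341 = 25 days remain in 1956.
Full years: 1957: 365; 1958: 365; 1959: 365. Sum = 1095.
Total: 25 + 1095 + 109 = 1229 days.
1229 mod 7 = 4, so 4 days after Thursday is Monday.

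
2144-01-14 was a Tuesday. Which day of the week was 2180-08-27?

Sunday

From January 14, 2144 to January 14, 2180: 36 years, of which 9 contain a Feb 29 — 27×365 + 9×366 = 13149 days.
January 2180: 31 − 14 = 17 days remain.
Then February 2180 (29), March (31), April (30), May (31), June (30), July (31): 29 + 31 + 30 + 31 + 30 + 31 = 182 days.
August 1–27, 2180: 27 days.
Residual: 226 days.
Total: 13375 days.
13375 mod 7 = 5, so 5 days after Tuesday is Sunday.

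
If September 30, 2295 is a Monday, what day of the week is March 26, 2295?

Tuesday

Count forward from the earlier date (March 26, 2295) to the later (September 30, 2295):
March 2295: 31 − 26 = 5 days remain.
Then April (30), May (31), June (30), July (31), August (31): 30 + 31 + 30 + 31 + 31 = 153 days.
September 1–30, 2295: 30 days.
Total: 5 + 153 + 30 = 188 days.
188 mod 7 = 6, so 6 days before Monday is Tuesday.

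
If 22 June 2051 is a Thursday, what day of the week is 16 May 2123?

Day-of-year of June 22, 2051: 173.
Day-of-year of May 16, 2123: 136.
2051 has 365 days, so 365 − 173 = 192 days remain in 2051.
Full years 2052–2122: 54 common + 17 leap = 54×365 + 17×366 = 25932 days.
Total: 192 + 25932 + 136 = 26260 days.
26260 mod 7 = 3, so 3 days after Thursday is Sunday.

Sunday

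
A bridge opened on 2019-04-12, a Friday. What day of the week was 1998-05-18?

Count forward from the earlier date (May 18, 1998) to the later (April 12, 2019):
Day-of-year of May 18, 1998: 138.
Day-of-year of April 12, 2019: 102.
1998 has 365 days, so 365 − 138 = 227 days remain in 1998.
Full years 1999–2018: 15 common + 5 leap = 15×365 + 5×366 = 7305 days.
Total: 227 + 7305 + 102 = 7634 days.
7634 mod 7 = 4, so 4 days before Friday is Monday.

Monday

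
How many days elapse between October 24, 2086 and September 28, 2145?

Day-of-year of October 24, 2086: 297.
Day-of-year of September 28, 2145: 271.
2086 has 365 days, so 365 − 297 = 68 days remain in 2086.
Full years 2087–2144: 44 common + 14 leap = 44×365 + 14×366 = 21184 days.
Total: 68 + 21184 + 271 = 21523 days.

21523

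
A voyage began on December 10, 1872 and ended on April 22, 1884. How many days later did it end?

Day-of-year of December 10, 1872: 345.
Day-of-year of April 22, 1884: 113.
1872 has 366 days, so 366 − 345 = 21 days remain in 1872.
Full years 1873–1883: 9 common + 2 leap = 9×365 + 2×366 = 4017 days.
Total: 21 + 4017 + 113 = 4151 days.

4151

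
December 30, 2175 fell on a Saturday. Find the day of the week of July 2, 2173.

Friday

Count forward from the earlier date (July 2, 2173) to the later (December 30, 2175):
July 2, 2173 → July 2, 2174: 365 days.
July 2, 2174 → July 2, 2175: 365 days.
July 2175: 31 − 2 = 29 days remain.
Then August (31), September (30), October (31), November (30): 31 + 30 + 31 + 30 = 122 days.
December 1–30, 2175: 30 days.
Residual: 181 days.
Total: 911 days.
911 mod 7 = 1, so 1 day before Saturday is Friday.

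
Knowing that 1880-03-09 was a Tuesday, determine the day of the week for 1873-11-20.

Count forward from the earlier date (November 20, 1873) to the later (March 9, 1880):
Day-of-year of November 20, 1873: 324.
Day-of-year of March 9, 1880: 69.
1873 has 365 days, so 365 − 324 = 41 days remain in 1873.
Full years: 1874: 365; 1875: 365; 1876: 366; 1877: 365; 1878: 365; 1879: 365. Sum = 2191.
Total: 41 + 2191 + 69 = 2301 days.
2301 mod 7 = 5, so 5 days before Tuesday is Thursday.

Thursday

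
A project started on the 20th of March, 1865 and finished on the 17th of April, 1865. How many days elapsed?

March 1865: 31 − 20 = 11 days remain.
April 1–17, 1865: 17 days.
Total: 11 + 17 = 28 days.

28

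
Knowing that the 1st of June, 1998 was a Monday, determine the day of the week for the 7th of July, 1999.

Day-of-year of June 1, 1998: 152.
Day-of-year of July 7, 1999: 188.
1998 has 365 days, so 365 − 152 = 213 days remain in 1998.
Total: 213 + 188 = 401 days.
401 mod 7 = 2, so 2 days after Monday is Wednesday.

Wednesday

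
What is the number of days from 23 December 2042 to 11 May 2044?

Day-of-year of December 23, 2042: 357.
Day-of-year of May 11, 2044: 132.
2042 has 365 days, so 365 − 357 = 8 days remain in 2042.
Full years: 2043: 365. Sum = 365.
Total: 8 + 365 + 132 = 505 days.

505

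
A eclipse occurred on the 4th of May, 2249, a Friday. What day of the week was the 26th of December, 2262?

Friday

From May 4, 2249 to May 4, 2262: 13 years, of which 3 contain a Feb 29 — 10×365 + 3×366 = 4748 days.
May 2262: 31 − 4 = 27 days remain.
Then June (30), July (31), August (31), September (30), October (31), November (30): 30 + 31 + 31 + 30 + 31 + 30 = 183 days.
December 1–26, 2262: 26 days.
Residual: 236 days.
Total: 4984 days.
4984 is a multiple of 7, so the 26th of December, 2262 falls on the same weekday: Friday.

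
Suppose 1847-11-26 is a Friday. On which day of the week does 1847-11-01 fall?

Count forward from the earlier date (November 1, 1847) to the later (November 26, 1847):
Within November 1847: 26 − 1 = 25 days.
25 mod 7 = 4, so 4 days before Friday is Monday.

Monday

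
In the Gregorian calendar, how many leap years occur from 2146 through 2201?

13

Years divisible by 4: 2148, 2152, …, 2200 — 14 in all.
Of these, 2200 is divisible by 100 but not 400, so not leap.
Leap years: 14 − 1 = 13.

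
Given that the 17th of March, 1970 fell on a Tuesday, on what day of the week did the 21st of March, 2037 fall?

From March 17, 1970 to March 17, 2037: 67 years, of which 17 contain a Feb 29 — 50×365 + 17×366 = 24472 days.
(2000 is a leap year (divisible by 400).)
Within March 2037: 21 − 17 = 4 days.
Total: 24476 days.
24476 mod 7 = 4, so 4 days after Tuesday is Saturday.

Saturday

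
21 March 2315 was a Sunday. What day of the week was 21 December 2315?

Tuesday

March 2315: 31 − 21 = 10 days remain.
Then April (30), May (31), June (30), July (31), August (31), September (30), October (31), November (30): 30 + 31 + 30 + 31 + 31 + 30 + 31 + 30 = 244 days.
December 1–21, 2315: 21 days.
Total: 10 + 244 + 21 = 275 days.
275 mod 7 = 2, so 2 days after Sunday is Tuesday.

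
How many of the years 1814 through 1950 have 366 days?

Years divisible by 4: 1816, 1820, …, 1948 — 34 in all.
Of these, 1900 is divisible by 100 but not 400, so not leap.
Leap years: 34 − 1 = 33.

33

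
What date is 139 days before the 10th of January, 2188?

the 24th of August, 2187

Count 139 days before January 10, 2188:
August 2187: 31 − 24 = 7 days remain.
Then September (30), October (31), November (30), December (31): 30 + 31 + 30 + 31 = 122 days.
January 1–10, 2188: 10 days.
Residual: 139 days.
Total: 139 days.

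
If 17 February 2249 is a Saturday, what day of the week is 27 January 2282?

Friday

Day-of-year of February 17, 2249: 48.
Day-of-year of January 27, 2282: 27.
2249 has 365 days, so 365 − 48 = 317 days remain in 2249.
Full years 2250–2281: 24 common + 8 leap = 24×365 + 8×366 = 11688 days.
Total: 317 + 11688 + 27 = 12032 days.
12032 mod 7 = 6, so 6 days after Saturday is Friday.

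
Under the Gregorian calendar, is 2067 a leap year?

No

2067 is not a leap year.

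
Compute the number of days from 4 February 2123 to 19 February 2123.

Within February 2123: 19 − 4 = 15 days.

15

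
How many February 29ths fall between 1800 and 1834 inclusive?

8

Years divisible by 4 in [1800, 1834]: 1800, 1804, 1808, 1812, 1816, 1820, 1824, 1828, 1832.
Of these, 1800 is divisible by 100 but not 400, so not leap.
Leap years: 9 − 1 = 8.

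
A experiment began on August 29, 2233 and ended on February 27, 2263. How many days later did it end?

10774

From August 29, 2233 to August 29, 2262: 29 years, of which 7 contain a Feb 29 — 22×365 + 7×366 = 10592 days.
August 2262: 31 − 29 = 2 days remain.
Then September (30), October (31), November (30), December (31), January (31): 30 + 31 + 30 + 31 + 31 = 153 days.
February 1–27, 2263: 27 days (2263 is not a leap year).
Residual: 182 days.
Total: 10774 days.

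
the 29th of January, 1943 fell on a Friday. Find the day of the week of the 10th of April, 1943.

Saturday

January 1943: 31 − 29 = 2 days remain.
Then February 1943 (28), March (31): 28 + 31 = 59 days.
April 1–10, 1943: 10 days.
Total: 2 + 59 + 10 = 71 days.
71 mod 7 = 1, so 1 day after Friday is Saturday.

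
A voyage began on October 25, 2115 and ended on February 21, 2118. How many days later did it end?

October 25, 2115 → October 25, 2116: 366 days (2116 is a leap year).
October 25, 2116 → October 25, 2117: 365 days.
October 2117: 31 − 25 = 6 days remain.
Then November (30), December (31), January (31): 30 + 31 + 31 = 92 days.
February 1–21, 2118: 21 days (2118 is not a leap year).
Residual: 119 days.
Total: 850 days.

850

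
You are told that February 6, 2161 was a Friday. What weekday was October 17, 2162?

Day-of-year of February 6, 2161: 37.
Day-of-year of October 17, 2162: 290.
2161 has 365 days, so 365 − 37 = 328 days remain in 2161.
Total: 328 + 290 = 618 days.
618 mod 7 = 2, so 2 days after Friday is Sunday.

Sunday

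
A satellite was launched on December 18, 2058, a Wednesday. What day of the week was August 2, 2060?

Monday

December 2058: 31 − 18 = 13 days remain.
Then 19 full months totalling 578 days.
August 1–2, 2060: 2 days.
Total: 13 + 578 + 2 = 593 days.
593 mod 7 = 5, so 5 days after Wednesday is Monday.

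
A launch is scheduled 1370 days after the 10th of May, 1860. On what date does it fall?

the 9th of February, 1864

Count 1370 days after May 10, 1860:
May 10, 1860 → May 10, 1861: 365 days.
May 10, 1861 → May 10, 1862: 365 days.
May 10, 1862 → May 10, 1863: 365 days.
May 1863: 31 − 10 = 21 days remain.
Then June (30), July (31), August (31), September (30), October (31), November (30), December (31), January (31): 30 + 31 + 31 + 30 + 31 + 30 + 31 + 31 = 245 days.
February 1–9, 1864: 9 days (1864 is a leap year).
Residual: 275 days.
Total: 1370 days.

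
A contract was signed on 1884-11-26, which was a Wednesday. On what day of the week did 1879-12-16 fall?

Tuesday

Count forward from the earlier date (December 16, 1879) to the later (November 26, 1884):
Day-of-year of December 16, 1879: 350.
Day-of-year of November 26, 1884: 331.
1879 has 365 days, so 365 − 350 = 15 days remain in 1879.
Full years: 1880: 366; 1881: 365; 1882: 365; 1883: 365. Sum = 1461.
Total: 15 + 1461 + 331 = 1807 days.
1807 mod 7 = 1, so 1 day before Wednesday is Tuesday.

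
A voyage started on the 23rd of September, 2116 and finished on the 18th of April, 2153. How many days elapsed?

13356

Day-of-year of September 23, 2116: 267.
Day-of-year of April 18, 2153: 108.
2116 has 366 days, so 366 − 267 = 99 days remain in 2116.
Full years 2117–2152: 27 common + 9 leap = 27×365 + 9×366 = 13149 days.
Total: 99 + 13149 + 108 = 13356 days.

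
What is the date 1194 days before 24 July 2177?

17 April 2174

Count 1194 days before July 24, 2177:
April 17, 2174 → April 17, 2175: 365 days.
April 17, 2175 → April 17, 2176: 366 days (2176 is a leap year).
April 17, 2176 → April 17, 2177: 365 days.
April 2177: 30 − 17 = 13 days remain.
Then May (31), June (30): 31 + 30 = 61 days.
July 1–24, 2177: 24 days.
Residual: 98 days.
Total: 1194 days.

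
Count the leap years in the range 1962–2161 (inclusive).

49

Years divisible by 4: 1964, 1968, …, 2160 — 50 in all.
Of these, 2100 is divisible by 100 but not 400, so not leap.
2000 is divisible by 400, so still leap.
Leap years: 50 − 1 = 49.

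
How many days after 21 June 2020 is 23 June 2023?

Day-of-year of June 21, 2020: 173.
Day-of-year of June 23, 2023: 174.
2020 has 366 days, so 366 − 173 = 193 days remain in 2020.
Full years: 2021: 365; 2022: 365. Sum = 730.
Total: 193 + 730 + 174 = 1097 days.

1097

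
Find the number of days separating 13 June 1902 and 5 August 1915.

From June 13, 1902 to June 13, 1915: 13 years, of which 3 contain a Feb 29 — 10×365 + 3×366 = 4748 days.
June 1915: 30 − 13 = 17 days remain.
Then July (31): 31 days.
August 1–5, 1915: 5 days.
Residual: 53 days.
Total: 4801 days.

4801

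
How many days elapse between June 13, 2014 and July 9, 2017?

June 13, 2014 → June 13, 2015: 365 days.
June 13, 2015 → June 13, 2016: 366 days (2016 is a leap year).
June 13, 2016 → June 13, 2017: 365 days.
June 2017: 30 − 13 = 17 days remain.
July 1–9, 2017: 9 days.
Residual: 26 days.
Total: 1122 days.

1122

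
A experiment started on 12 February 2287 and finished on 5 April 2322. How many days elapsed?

From February 12, 2287 to February 12, 2322: 35 years, of which 8 contain a Feb 29 — 27×365 + 8×366 = 12783 days.
(2300 is not a leap year (divisible by 100 but not 400).)
February 2322: 28 − 12 = 16 days remain (2322 is not a leap year, so February has 28 days).
Then March (31): 31 days.
April 1–5, 2322: 5 days.
Residual: 52 days.
Total: 12835 days.

12835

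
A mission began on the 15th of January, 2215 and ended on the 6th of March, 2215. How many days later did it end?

50

January 2215: 31 − 15 = 16 days remain.
Then February 2215 (28): 28 days.
March 1–6, 2215: 6 days.
Total: 16 + 28 + 6 = 50 days.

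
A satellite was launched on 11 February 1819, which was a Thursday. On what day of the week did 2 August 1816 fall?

Friday

Count forward from the earlier date (August 2, 1816) to the later (February 11, 1819):
Day-of-year of August 2, 1816: 215.
Day-of-year of February 11, 1819: 42.
1816 has 366 days, so 366 − 215 = 151 days remain in 1816.
Full years: 1817: 365; 1818: 365. Sum = 730.
Total: 151 + 730 + 42 = 923 days.
923 mod 7 = 6, so 6 days before Thursday is Friday.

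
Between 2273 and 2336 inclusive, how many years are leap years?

15

Years divisible by 4: 2276, 2280, …, 2336 — 16 in all.
Of these, 2300 is divisible by 100 but not 400, so not leap.
Leap years: 16 − 1 = 15.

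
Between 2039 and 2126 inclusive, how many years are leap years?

Years divisible by 4: 2040, 2044, …, 2124 — 22 in all.
Of these, 2100 is divisible by 100 but not 400, so not leap.
Leap years: 22 − 1 = 21.

21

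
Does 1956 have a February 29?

1956 is a leap year.

Yes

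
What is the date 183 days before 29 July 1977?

27 January 1977

Count 183 days before July 29, 1977:
January 1977: 31 − 27 = 4 days remain.
Then February 1977 (28), March (31), April (30), May (31), June (30): 28 + 31 + 30 + 31 + 30 = 150 days.
July 1–29, 1977: 29 days.
Total: 4 + 150 + 29 = 183 days.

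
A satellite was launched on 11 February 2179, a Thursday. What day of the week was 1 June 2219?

Day-of-year of February 11, 2179: 42.
Day-of-year of June 1, 2219: 152.
2179 has 365 days, so 365 − 42 = 323 days remain in 2179.
Full years 2180–2218: 30 common + 9 leap = 30×365 + 9×366 = 14244 days.
Total: 323 + 14244 + 152 = 14719 days.
14719 mod 7 = 5, so 5 days after Thursday is Tuesday.

Tuesday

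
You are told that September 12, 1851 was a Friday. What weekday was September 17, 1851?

Within September 1851: 17 − 12 = 5 days.
5 mod 7 = 5, so 5 days after Friday is Wednesday.

Wednesday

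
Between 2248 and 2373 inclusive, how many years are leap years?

31

Years divisible by 4: 2248, 2252, …, 2372 — 32 in all.
Of these, 2300 is divisible by 100 but not 400, so not leap.
Leap years: 32 − 1 = 31.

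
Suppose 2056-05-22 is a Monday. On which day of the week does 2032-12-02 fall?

Thursday

Count forward from the earlier date (December 2, 2032) to the later (May 22, 2056):
From December 2, 2032 to December 2, 2055: 23 years, of which 5 contain a Feb 29 — 18×365 + 5×366 = 8400 days.
December 2055: 31 − 2 = 29 days remain.
Then January (31), February 2056 (29), March (31), April (30): 31 + 29 + 31 + 30 = 121 days.
May 1–22, 2056: 22 days.
Residual: 172 days.
Total: 8572 days.
8572 mod 7 = 4, so 4 days before Monday is Thursday.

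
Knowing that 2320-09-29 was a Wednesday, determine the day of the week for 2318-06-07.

Count forward from the earlier date (June 7, 2318) to the later (September 29, 2320):
Day-of-year of June 7, 2318: 158.
Day-of-year of September 29, 2320: 273.
2318 has 365 days, so 365 − 158 = 207 days remain in 2318.
Full years: 2319: 365. Sum = 365.
Total: 207 + 365 + 273 = 845 days.
845 mod 7 = 5, so 5 days before Wednesday is Friday.

Friday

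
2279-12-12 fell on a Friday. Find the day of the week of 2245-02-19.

Wednesday

Count forward from the earlier date (February 19, 2245) to the later (December 12, 2279):
From February 19, 2245 to February 19, 2279: 34 years, of which 8 contain a Feb 29 — 26×365 + 8×366 = 12418 days.
February 2279: 28 − 19 = 9 days remain (2279 is not a leap year, so February has 28 days).
Then 9 full months totalling 275 days.
December 1–12, 2279: 12 days.
Residual: 296 days.
Total: 12714 days.
12714 mod 7 = 2, so 2 days before Friday is Wednesday.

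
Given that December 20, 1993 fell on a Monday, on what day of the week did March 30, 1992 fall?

Count forward from the earlier date (March 30, 1992) to the later (December 20, 1993):
Day-of-year of March 30, 1992: 90.
Day-of-year of December 20, 1993: 354.
1992 has 366 days, so 366 − 90 = 276 days remain in 1992.
Total: 276 + 354 = 630 days.
630 is a multiple of 7, so March 30, 1992 falls on the same weekday: Monday.

Monday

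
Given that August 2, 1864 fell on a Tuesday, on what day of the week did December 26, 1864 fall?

August 1864: 31 − 2 = 29 days remain.
Then September (30), October (31), November (30): 30 + 31 + 30 = 91 days.
December 1–26, 1864: 26 days.
Total: 29 + 91 + 26 = 146 days.
146 mod 7 = 6, so 6 days after Tuesday is Monday.

Monday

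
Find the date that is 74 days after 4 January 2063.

19 March 2063

Count 74 days after January 4, 2063:
January 2063: 31 − 4 = 27 days remain.
Then February 2063 (28): 28 days.
March 1–19, 2063: 19 days.
Total: 27 + 28 + 19 = 74 days.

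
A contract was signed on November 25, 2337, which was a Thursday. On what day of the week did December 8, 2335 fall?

Count forward from the earlier date (December 8, 2335) to the later (November 25, 2337):
December 8, 2335 → December 8, 2336: 366 days (2336 is a leap year).
December 2336: 31 − 8 = 23 days remain.
Then 10 full months totalling 304 days.
November 1–25, 2337: 25 days.
Residual: 352 days.
Total: 718 days.
718 mod 7 = 4, so 4 days before Thursday is Sunday.

Sunday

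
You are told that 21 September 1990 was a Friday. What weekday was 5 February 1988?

Friday

Count forward from the earlier date (February 5, 1988) to the later (September 21, 1990):
Day-of-year of February 5, 1988: 36.
Day-of-year of September 21, 1990: 264.
1988 has 366 days, so 366 − 36 = 330 days remain in 1988.
Full years: 1989: 365. Sum = 365.
Total: 330 + 365 + 264 = 959 days.
959 is a multiple of 7, so 5 February 1988 falls on the same weekday: Friday.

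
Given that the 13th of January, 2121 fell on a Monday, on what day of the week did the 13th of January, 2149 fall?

From January 13, 2121 to January 13, 2149: 28 years, of which 7 contain a Feb 29 — 21×365 + 7×366 = 10227 days.
Total: 10227 days.
10227 is a multiple of 7, so the 13th of January, 2149 falls on the same weekday: Monday.

Monday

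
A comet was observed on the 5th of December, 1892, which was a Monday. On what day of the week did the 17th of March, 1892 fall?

Count forward from the earlier date (March 17, 1892) to the later (December 5, 1892):
March 1892: 31 − 17 = 14 days remain.
Then April (30), May (31), June (30), July (31), August (31), September (30), October (31), November (30): 30 + 31 + 30 + 31 + 31 + 30 + 31 + 30 = 244 days.
December 1–5, 1892: 5 days.
Total: 14 + 244 + 5 = 263 days.
263 mod 7 = 4, so 4 days before Monday is Thursday.

Thursday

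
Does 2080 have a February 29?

2080 is a leap year.

Yes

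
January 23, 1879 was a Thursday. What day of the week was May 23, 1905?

From January 23, 1879 to January 23, 1905: 26 years, of which 6 contain a Feb 29 — 20×365 + 6×366 = 9496 days.
(1900 is not a leap year (divisible by 100 but not 400).)
January 1905: 31 − 23 = 8 days remain.
Then February 1905 (28), March (31), April (30): 28 + 31 + 30 = 89 days.
May 1–23, 1905: 23 days.
Residual: 120 days.
Total: 9616 days.
9616 mod 7 = 5, so 5 days after Thursday is Tuesday.

Tuesday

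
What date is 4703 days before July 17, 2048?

September 1, 2035

Count 4703 days before July 17, 2048:
From September 1, 2035 to September 1, 2047: 12 years, of which 3 contain a Feb 29 — 9×365 + 3×366 = 4383 days.
September 2047: 30 − 1 = 29 days remain.
Then 9 full months totalling 274 days.
July 1–17, 2048: 17 days.
Residual: 320 days.
Total: 4703 days.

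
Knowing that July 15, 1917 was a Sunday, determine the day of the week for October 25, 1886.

Count forward from the earlier date (October 25, 1886) to the later (July 15, 1917):
Day-of-year of October 25, 1886: 298.
Day-of-year of July 15, 1917: 196.
1886 has 365 days, so 365 − 298 = 67 days remain in 1886.
Full years 1887–1916: 23 common + 7 leap = 23×365 + 7×366 = 10957 days.
Total: 67 + 10957 + 196 = 11220 days.
11220 mod 7 = 6, so 6 days before Sunday is Monday.

Monday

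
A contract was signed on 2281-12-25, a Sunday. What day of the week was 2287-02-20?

December 25, 2281 → December 25, 2282: 365 days.
December 25, 2282 → December 25, 2283: 365 days.
December 25, 2283 → December 25, 2284: 366 days (2284 is a leap year).
December 25, 2284 → December 25, 2285: 365 days.
December 25, 2285 → December 25, 2286: 365 days.
December 2286: 31 − 25 = 6 days remain.
Then January (31): 31 days.
February 1–20, 2287: 20 days (2287 is not a leap year).
Residual: 57 days.
Total: 1883 days.
1883 is a multiple of 7, so 2287-02-20 falls on the same weekday: Sunday.

Sunday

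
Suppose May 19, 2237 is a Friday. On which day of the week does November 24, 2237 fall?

Friday

May 2237: 31 − 19 = 12 days remain.
Then June (30), July (31), August (31), September (30), October (31): 30 + 31 + 31 + 30 + 31 = 153 days.
November 1–24, 2237: 24 days.
Total: 12 + 153 + 24 = 189 days.
189 is a multiple of 7, so November 24, 2237 falls on the same weekday: Friday.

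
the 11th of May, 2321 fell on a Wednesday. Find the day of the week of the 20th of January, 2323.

May 11, 2321 → May 11, 2322: 365 days.
May 2322: 31 − 11 = 20 days remain.
Then June (30), July (31), August (31), September (30), October (31), November (30), December (31): 30 + 31 + 31 + 30 + 31 + 30 + 31 = 214 days.
January 1–20, 2323: 20 days.
Residual: 254 days.
Total: 619 days.
619 mod 7 = 3, so 3 days after Wednesday is Saturday.

Saturday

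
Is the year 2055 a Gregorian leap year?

2055 is not a leap year.

No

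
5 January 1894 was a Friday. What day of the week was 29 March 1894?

Thursday

January 1894: 31 − 5 = 26 days remain.
Then February 1894 (28): 28 days.
March 1–29, 1894: 29 days.
Total: 26 + 28 + 29 = 83 days.
83 mod 7 = 6, so 6 days after Friday is Thursday.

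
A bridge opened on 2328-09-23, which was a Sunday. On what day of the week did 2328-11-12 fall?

September 2328: 30 − 23 = 7 days remain.
Then October (31): 31 days.
November 1–12, 2328: 12 days.
Total: 7 + 31 + 12 = 50 days.
50 mod 7 = 1, so 1 day after Sunday is Monday.

Monday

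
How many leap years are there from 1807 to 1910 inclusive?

Years divisible by 4: 1808, 1812, …, 1908 — 26 in all.
Of these, 1900 is divisible by 100 but not 400, so not leap.
Leap years: 26 − 1 = 25.

25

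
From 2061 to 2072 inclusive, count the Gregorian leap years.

3

Years divisible by 4 in [2061, 2072]: 2064, 2068, 2072.
No century exceptions apply. Count: 3.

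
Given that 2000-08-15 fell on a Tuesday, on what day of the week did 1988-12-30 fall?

Count forward from the earlier date (December 30, 1988) to the later (August 15, 2000):
Day-of-year of December 30, 1988: 365.
Day-of-year of August 15, 2000: 228.
1988 has 366 days, so 366 − 365 = 1 days remain in 1988.
Full years 1989–1999: 9 common + 2 leap = 9×365 + 2×366 = 4017 days.
Total: 1 + 4017 + 228 = 4246 days.
4246 mod 7 = 4, so 4 days before Tuesday is Friday.

Friday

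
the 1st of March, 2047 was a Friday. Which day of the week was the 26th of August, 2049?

Thursday

Day-of-year of March 1, 2047: 60.
Day-of-year of August 26, 2049: 238.
2047 has 365 days, so 365 − 60 = 305 days remain in 2047.
Full years: 2048: 366. Sum = 366.
Total: 305 + 366 + 238 = 909 days.
909 mod 7 = 6, so 6 days after Friday is Thursday.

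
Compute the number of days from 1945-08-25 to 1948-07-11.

August 25, 1945 → August 25, 1946: 365 days.
August 25, 1946 → August 25, 1947: 365 days.
August 1947: 31 − 25 = 6 days remain.
Then 10 full months totalling 304 days.
July 1–11, 1948: 11 days.
Residual: 321 days.
Total: 1051 days.

1051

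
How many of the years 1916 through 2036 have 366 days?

31

Years divisible by 4: 1916, 1920, …, 2036 — 31 in all.
2000 is divisible by 400, so still leap.
No century exceptions apply. Count: 31.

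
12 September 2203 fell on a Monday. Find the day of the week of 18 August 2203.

Thursday

Count forward from the earlier date (August 18, 2203) to the later (September 12, 2203):
August 2203: 31 − 18 = 13 days remain.
September 1–12, 2203: 12 days.
Total: 13 + 12 = 25 days.
25 mod 7 = 4, so 4 days before Monday is Thursday.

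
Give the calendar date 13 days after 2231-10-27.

2231-11-09

Count 13 days after October 27, 2231:
October 2231: 31 − 27 = 4 days remain.
November 1–9, 2231: 9 days.
Total: 4 + 9 = 13 days.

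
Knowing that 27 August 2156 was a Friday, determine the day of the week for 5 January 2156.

Count forward from the earlier date (January 5, 2156) to the later (August 27, 2156):
January 2156: 31 − 5 = 26 days remain.
Then February 2156 (29), March (31), April (30), May (31), June (30), July (31): 29 + 31 + 30 + 31 + 30 + 31 = 182 days.
August 1–27, 2156: 27 days.
Total: 26 + 182 + 27 = 235 days.
235 mod 7 = 4, so 4 days before Friday is Monday.

Monday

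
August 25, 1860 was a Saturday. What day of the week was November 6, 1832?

Count forward from the earlier date (November 6, 1832) to the later (August 25, 1860):
Day-of-year of November 6, 1832: 311.
Day-of-year of August 25, 1860: 238.
1832 has 366 days, so 366 − 311 = 55 days remain in 1832.
Full years 1833–1859: 21 common + 6 leap = 21×365 + 6×366 = 9861 days.
Total: 55 + 9861 + 238 = 10154 days.
10154 mod 7 = 4, so 4 days before Saturday is Tuesday.

Tuesday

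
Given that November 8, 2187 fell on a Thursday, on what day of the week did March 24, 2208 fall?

Thursday

Day-of-year of November 8, 2187: 312.
Day-of-year of March 24, 2208: 84.
2187 has 365 days, so 365 − 312 = 53 days remain in 2187.
Full years 2188–2207: 16 common + 4 leap = 16×365 + 4×366 = 7304 days.
Total: 53 + 7304 + 84 = 7441 days.
7441 is a multiple of 7, so March 24, 2208 falls on the same weekday: Thursday.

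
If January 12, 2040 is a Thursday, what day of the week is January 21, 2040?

Saturday

Within January 2040: 21 − 12 = 9 days.
9 mod 7 = 2, so 2 days after Thursday is Saturday.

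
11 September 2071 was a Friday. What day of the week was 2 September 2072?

September 2071: 30 − 11 = 19 days remain.
Then 11 full months totalling 336 days.
September 1–2, 2072: 2 days.
Total: 19 + 336 + 2 = 357 days.
357 is a multiple of 7, so 2 September 2072 falls on the same weekday: Friday.

Friday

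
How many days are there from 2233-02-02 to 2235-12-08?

1039

Day-of-year of February 2, 2233: 33.
Day-of-year of December 8, 2235: 342.
2233 has 365 days, so 365 − 33 = 332 days remain in 2233.
Full years: 2234: 365. Sum = 365.
Total: 332 + 365 + 342 = 1039 days.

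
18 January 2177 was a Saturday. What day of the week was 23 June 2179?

Wednesday

Day-of-year of January 18, 2177: 18.
Day-of-year of June 23, 2179: 174.
2177 has 365 days, so 365 − 18 = 347 days remain in 2177.
Full years: 2178: 365. Sum = 365.
Total: 347 + 365 + 174 = 886 days.
886 mod 7 = 4, so 4 days after Saturday is Wednesday.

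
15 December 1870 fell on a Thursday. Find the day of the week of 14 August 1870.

Count forward from the earlier date (August 14, 1870) to the later (December 15, 1870):
August 1870: 31 − 14 = 17 days remain.
Then September (30), October (31), November (30): 30 + 31 + 30 = 91 days.
December 1–15, 1870: 15 days.
Total: 17 + 91 + 15 = 123 days.
123 mod 7 = 4, so 4 days before Thursday is Sunday.

Sunday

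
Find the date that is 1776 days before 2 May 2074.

21 June 2069

Count 1776 days before May 2, 2074:
Day-of-year of June 21, 2069: 172.
Day-of-year of May 2, 2074: 122.
2069 has 365 days, so 365 − 172 = 193 days remain in 2069.
Full years: 2070: 365; 2071: 365; 2072: 366; 2073: 365. Sum = 1461.
Total: 193 + 1461 + 122 = 1776 days.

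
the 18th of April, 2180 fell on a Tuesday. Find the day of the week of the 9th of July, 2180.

Sunday

April 2180: 30 − 18 = 12 days remain.
Then May (31), June (30): 31 + 30 = 61 days.
July 1–9, 2180: 9 days.
Total: 12 + 61 + 9 = 82 days.
82 mod 7 = 5, so 5 days after Tuesday is Sunday.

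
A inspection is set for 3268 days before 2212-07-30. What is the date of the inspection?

2203-08-19

Count 3268 days before July 30, 2212:
Day-of-year of August 19, 2203: 231.
Day-of-year of July 30, 2212: 212.
2203 has 365 days, so 365 − 231 = 134 days remain in 2203.
Full years 2204–2211: 6 common + 2 leap = 6×365 + 2×366 = 2922 days.
Total: 134 + 2922 + 212 = 3268 days.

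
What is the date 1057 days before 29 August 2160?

7 October 2157

Count 1057 days before August 29, 2160:
Day-of-year of October 7, 2157: 280.
Day-of-year of August 29, 2160: 242.
2157 has 365 days, so 365 − 280 = 85 days remain in 2157.
Full years: 2158: 365; 2159: 365. Sum = 730.
Total: 85 + 730 + 242 = 1057 days.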